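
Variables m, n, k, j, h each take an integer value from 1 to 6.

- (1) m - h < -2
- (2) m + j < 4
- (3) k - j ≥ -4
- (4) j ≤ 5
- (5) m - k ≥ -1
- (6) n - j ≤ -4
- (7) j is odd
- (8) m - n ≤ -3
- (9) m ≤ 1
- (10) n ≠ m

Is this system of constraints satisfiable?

Unsatisfiable

Constraints 3, 5, 6, and 8 give m − k ≥ -1, k − j ≥ -4, j − n ≥ 4, n − m ≥ 3.
Adding all 4 inequalities: the left sides telescope to 0, and the right sides sum to (-1) + (-4) + 4 + 3 = 2. So 0 ≥ 2, which is false.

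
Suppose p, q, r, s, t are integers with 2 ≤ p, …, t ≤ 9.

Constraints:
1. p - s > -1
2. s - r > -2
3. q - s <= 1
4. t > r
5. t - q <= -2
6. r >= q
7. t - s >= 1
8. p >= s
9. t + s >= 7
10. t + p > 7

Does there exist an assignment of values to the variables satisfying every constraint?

Unsatisfiable

Constraints 3, 5, and 7 give t − s ≥ 1, s − q ≥ -1, q − t ≥ 2.
Adding all 3 inequalities: the left sides telescope to 0, and the right sides sum to 1 + (-1) + 2 = 2. So 0 ≥ 2, which is false.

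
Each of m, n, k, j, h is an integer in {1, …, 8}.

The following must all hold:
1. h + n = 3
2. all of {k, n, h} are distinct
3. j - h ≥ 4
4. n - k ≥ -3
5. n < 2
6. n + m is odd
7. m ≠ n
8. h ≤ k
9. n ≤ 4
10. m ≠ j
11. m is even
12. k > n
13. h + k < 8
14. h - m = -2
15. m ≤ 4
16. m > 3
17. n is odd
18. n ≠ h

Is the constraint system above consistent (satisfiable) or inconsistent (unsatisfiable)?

Satisfiable

The assignment m = 4, n = 1, k = 4, j = 6, h = 2 works:
  constraint 1 holds since h + n = 3.
  constraint 3 holds since j - h = 4.
The rest check out directly.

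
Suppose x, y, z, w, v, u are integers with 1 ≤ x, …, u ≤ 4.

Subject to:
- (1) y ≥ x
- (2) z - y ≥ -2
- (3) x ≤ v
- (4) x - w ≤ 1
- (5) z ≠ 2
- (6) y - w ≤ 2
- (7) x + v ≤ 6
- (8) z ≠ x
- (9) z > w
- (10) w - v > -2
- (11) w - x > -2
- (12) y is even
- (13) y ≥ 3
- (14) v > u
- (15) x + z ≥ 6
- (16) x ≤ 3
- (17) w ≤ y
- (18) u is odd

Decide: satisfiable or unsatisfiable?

Satisfiable

Setting (x, y, z, w, v, u) = (3, 4, 4, 3, 3, 1) satisfies everything: constraint 2: z - y = 0; constraint 4: x - w = 0, and the others follow.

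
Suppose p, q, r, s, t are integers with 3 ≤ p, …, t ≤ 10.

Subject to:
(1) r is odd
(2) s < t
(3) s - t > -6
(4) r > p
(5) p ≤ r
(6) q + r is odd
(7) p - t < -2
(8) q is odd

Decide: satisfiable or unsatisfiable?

Constraint 8 makes q odd and constraint 1 makes r odd, so q + r must be even. Constraint 6 says q + r is odd — contradiction.

Unsatisfiable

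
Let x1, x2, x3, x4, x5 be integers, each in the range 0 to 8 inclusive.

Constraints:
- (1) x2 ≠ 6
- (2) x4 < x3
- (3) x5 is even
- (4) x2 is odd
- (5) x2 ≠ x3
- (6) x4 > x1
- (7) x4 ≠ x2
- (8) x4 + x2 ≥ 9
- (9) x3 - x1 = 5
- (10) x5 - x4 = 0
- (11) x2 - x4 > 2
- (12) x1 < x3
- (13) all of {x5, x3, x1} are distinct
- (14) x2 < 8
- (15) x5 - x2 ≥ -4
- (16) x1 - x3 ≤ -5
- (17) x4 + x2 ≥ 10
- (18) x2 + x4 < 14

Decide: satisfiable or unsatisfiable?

Satisfiable

Take x1 = 3, x2 = 7, x3 = 8, x4 = 4, x5 = 4. Then constraint 8: x4 + x2 = 11; constraint 9: x3 - x1 = 5, and every other listed constraint is also met.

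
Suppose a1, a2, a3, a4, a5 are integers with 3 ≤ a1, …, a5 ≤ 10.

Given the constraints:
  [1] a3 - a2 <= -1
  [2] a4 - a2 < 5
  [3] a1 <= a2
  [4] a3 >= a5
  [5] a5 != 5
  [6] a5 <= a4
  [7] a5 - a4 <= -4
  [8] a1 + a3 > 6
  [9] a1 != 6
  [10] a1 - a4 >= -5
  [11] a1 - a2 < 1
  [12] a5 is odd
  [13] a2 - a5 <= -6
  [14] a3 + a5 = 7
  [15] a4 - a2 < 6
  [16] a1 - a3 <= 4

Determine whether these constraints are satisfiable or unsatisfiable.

Constraints 1, 7, 10, 13, and 16 give a5 − a2 ≥ 6, a2 − a3 ≥ 1, a3 − a1 ≥ -4, a1 − a4 ≥ -5, a4 − a5 ≥ 4.
Adding all 5 inequalities: the left sides telescope to 0, and the right sides sum to 6 + 1 + (-4) + (-5) + 4 = 2. So 0 ≥ 2, which is false.

Unsatisfiable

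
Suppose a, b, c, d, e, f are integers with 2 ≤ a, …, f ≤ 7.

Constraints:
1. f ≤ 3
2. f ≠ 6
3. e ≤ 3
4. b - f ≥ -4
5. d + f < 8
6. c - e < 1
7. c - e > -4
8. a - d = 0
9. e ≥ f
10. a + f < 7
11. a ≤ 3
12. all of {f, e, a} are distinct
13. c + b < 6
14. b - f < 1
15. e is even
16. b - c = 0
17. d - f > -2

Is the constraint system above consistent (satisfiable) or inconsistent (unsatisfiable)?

Constraints 1, 3, and 11 confine each of f, e, a to the 2 values {2, 3} (the domain already gives each ≥ 2).
Constraint 12 requires all 3 of them to be distinct, but only 2 values are available — impossible by the pigeonhole principle.

Unsatisfiable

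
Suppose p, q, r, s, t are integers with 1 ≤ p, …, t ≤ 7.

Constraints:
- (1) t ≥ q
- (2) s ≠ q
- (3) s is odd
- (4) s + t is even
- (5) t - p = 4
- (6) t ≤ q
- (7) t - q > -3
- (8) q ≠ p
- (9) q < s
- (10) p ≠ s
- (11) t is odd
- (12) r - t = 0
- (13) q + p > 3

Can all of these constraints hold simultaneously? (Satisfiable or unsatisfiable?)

Setting (p, q, r, s, t) = (1, 5, 5, 7, 5) satisfies everything: constraint 5: t - p = 4; constraint 7: t - q = 0; constraint 12: r - t = 0, and the others follow.

Satisfiable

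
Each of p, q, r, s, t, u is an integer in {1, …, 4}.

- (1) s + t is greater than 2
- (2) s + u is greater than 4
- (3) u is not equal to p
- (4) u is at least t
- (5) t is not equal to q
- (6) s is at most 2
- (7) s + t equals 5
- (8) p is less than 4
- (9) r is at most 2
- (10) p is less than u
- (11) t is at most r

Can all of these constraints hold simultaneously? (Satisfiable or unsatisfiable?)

Unsatisfiable

From constraint 6: s ≤ 2. From constraints 9 and 11: t ≤ r ≤ 2. Hence s + t ≤ 4. But constraint 7 requires s + t = 5, and 5 > 4. Contradiction.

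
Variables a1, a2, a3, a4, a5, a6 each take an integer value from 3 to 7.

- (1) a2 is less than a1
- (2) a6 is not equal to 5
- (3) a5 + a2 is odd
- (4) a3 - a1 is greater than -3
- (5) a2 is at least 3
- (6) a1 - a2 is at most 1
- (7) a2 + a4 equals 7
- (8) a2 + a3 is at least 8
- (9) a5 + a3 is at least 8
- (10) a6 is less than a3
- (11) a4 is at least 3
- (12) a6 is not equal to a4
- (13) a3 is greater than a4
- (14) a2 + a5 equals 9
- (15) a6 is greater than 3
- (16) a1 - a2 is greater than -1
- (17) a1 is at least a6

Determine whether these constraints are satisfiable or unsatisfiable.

Try a1 = 5, a2 = 4, a3 = 5, a4 = 3, a5 = 5, a6 = 4.
Check constraint 4: a3 - a1 = 0; constraint 6: a1 - a2 = 1. The remaining constraints are straightforward to verify.

Satisfiable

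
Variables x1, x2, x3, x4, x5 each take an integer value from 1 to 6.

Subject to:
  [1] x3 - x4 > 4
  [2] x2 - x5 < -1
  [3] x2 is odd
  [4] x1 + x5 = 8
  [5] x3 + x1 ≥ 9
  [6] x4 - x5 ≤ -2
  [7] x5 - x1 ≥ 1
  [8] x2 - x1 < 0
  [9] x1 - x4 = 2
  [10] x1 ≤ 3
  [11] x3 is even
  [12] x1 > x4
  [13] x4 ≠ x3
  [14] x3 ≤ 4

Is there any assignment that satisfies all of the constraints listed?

Unsatisfiable

From constraint 14: x3 ≤ 4. From constraint 10: x1 ≤ 3. Hence x3 + x1 ≤ 7. But constraint 5 requires x3 + x1 ≥ 9, and 9 > 7. Contradiction.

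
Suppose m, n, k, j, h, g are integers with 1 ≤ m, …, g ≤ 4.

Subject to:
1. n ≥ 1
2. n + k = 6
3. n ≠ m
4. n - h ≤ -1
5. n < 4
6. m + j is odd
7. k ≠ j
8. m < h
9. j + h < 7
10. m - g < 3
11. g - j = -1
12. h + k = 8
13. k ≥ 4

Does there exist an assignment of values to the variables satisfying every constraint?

The assignment m = 3, n = 2, k = 4, j = 2, h = 4, g = 1 works:
  constraint 2 holds since n + k = 6.
  constraint 4 holds since n - h = -2.
The rest check out directly.

Satisfiable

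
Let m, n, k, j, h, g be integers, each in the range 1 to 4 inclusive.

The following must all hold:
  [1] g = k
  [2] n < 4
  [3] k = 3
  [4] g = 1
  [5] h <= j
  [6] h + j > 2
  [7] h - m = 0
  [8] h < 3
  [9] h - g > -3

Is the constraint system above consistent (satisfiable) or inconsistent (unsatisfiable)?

Constraint 4 fixes g = 1 and constraint 3 fixes k = 3, but constraint 1 requires g = k. Since 1 ≠ 3, contradiction.

Unsatisfiable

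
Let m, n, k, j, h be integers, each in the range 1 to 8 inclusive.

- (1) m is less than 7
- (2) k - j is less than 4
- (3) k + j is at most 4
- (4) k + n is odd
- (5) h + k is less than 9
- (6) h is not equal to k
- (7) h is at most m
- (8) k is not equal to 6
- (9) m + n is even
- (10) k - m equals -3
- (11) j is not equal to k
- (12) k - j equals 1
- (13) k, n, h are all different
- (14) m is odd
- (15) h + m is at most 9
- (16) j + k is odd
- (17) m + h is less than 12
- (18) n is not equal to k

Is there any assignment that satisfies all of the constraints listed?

Try m = 5, n = 5, k = 2, j = 1, h = 4.
Check constraint 2: k - j = 1; constraint 3: k + j = 3. The remaining constraints are straightforward to verify.

Satisfiable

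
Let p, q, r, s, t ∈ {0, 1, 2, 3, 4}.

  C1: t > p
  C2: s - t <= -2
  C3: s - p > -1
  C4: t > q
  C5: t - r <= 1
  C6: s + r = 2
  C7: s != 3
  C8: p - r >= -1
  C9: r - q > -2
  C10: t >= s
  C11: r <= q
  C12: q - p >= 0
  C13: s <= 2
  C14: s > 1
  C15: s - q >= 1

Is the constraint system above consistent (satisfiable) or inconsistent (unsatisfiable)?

Unsatisfiable

Constraints 2, 5, 8, 12, and 15 give q − p ≥ 0, p − r ≥ -1, r − t ≥ -1, t − s ≥ 2, s − q ≥ 1.
Adding all 5 inequalities: the left sides telescope to 0, and the right sides sum to 0 + (-1) + (-1) + 2 + 1 = 1. So 0 ≥ 1, which is false.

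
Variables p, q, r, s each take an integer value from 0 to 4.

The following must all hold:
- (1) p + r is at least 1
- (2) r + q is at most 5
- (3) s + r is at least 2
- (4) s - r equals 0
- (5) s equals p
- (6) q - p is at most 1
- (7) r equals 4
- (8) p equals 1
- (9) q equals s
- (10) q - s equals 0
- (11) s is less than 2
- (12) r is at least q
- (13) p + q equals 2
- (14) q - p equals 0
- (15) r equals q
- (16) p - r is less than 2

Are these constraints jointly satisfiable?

Unsatisfiable

Constraint 7 fixes r = 4 and constraint 8 fixes p = 1. Constraints 5, 9, and 15 give r = q = s = p, so r = p. But 4 ≠ 1 — contradiction.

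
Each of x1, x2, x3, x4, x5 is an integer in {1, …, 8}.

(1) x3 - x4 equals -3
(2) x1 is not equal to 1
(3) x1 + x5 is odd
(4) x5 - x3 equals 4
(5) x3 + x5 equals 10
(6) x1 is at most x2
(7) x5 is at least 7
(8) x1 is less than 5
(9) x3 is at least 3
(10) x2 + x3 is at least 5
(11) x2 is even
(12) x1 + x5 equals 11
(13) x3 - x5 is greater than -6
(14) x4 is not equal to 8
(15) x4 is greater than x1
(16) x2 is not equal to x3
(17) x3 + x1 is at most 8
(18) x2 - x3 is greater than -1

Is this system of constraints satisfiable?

Satisfiable

The assignment x1 = 4, x2 = 4, x3 = 3, x4 = 6, x5 = 7 works:
  constraint 1 holds since x3 - x4 = -3.
  constraint 4 holds since x5 - x3 = 4.
  constraint 5 holds since x3 + x5 = 10.
The rest check out directly.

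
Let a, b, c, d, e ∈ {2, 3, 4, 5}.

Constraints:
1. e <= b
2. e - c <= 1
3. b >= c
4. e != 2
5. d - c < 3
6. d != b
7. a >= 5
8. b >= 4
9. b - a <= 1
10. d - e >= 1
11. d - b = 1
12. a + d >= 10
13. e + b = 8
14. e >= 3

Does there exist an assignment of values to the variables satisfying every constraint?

Setting (a, b, c, d, e) = (5, 4, 3, 5, 4) satisfies everything: constraint 2: e - c = 1; constraint 5: d - c = 2, and the others follow.

Satisfiable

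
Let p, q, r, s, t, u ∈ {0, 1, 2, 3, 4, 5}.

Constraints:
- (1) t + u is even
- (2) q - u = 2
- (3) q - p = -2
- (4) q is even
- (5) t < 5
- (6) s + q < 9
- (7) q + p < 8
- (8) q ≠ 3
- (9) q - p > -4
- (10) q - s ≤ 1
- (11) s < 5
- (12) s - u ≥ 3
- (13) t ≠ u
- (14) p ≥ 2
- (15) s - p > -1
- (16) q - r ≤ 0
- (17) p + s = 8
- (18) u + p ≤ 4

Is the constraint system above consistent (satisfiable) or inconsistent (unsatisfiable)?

Satisfiable

Take p = 4, q = 2, r = 2, s = 4, t = 2, u = 0. Then constraint 2: q - u = 2; constraint 3: q - p = -2, and every other listed constraint is also met.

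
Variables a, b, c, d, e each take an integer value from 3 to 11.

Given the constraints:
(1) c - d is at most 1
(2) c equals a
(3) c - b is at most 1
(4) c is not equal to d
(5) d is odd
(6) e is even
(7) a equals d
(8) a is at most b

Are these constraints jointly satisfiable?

From constraints 2 and 7, c = a = d, so c = d. But constraint 4 says c ≠ d. Contradiction.

Unsatisfiable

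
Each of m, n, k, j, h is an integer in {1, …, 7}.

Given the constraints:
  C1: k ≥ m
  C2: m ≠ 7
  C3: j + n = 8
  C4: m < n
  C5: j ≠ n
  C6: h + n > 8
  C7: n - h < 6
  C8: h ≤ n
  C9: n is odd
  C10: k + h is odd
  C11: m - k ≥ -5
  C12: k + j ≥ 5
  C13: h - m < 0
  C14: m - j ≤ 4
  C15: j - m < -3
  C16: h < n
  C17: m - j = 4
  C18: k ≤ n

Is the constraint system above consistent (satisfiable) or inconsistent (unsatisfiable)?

Setting (m, n, k, j, h) = (5, 7, 7, 1, 2) satisfies everything: constraint 3: j + n = 8; constraint 6: h + n = 9; constraint 7: n - h = 5, and the others follow.

Satisfiable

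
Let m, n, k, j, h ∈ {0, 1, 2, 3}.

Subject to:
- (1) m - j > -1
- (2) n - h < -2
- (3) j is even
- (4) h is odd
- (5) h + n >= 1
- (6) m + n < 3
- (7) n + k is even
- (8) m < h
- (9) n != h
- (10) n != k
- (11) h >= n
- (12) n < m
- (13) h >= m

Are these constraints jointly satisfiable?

Satisfiable

Try m = 1, n = 0, k = 2, j = 0, h = 3.
Check constraint 1: m - j = 1; constraint 2: n - h = -3. The remaining constraints are straightforward to verify.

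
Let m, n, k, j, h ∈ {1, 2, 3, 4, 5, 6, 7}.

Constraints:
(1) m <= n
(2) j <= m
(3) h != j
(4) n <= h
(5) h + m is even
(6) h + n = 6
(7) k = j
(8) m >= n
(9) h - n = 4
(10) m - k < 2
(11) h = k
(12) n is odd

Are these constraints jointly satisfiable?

From constraints 7 and 11, h = k = j, so h = j. But constraint 3 says h ≠ j. Contradiction.

Unsatisfiable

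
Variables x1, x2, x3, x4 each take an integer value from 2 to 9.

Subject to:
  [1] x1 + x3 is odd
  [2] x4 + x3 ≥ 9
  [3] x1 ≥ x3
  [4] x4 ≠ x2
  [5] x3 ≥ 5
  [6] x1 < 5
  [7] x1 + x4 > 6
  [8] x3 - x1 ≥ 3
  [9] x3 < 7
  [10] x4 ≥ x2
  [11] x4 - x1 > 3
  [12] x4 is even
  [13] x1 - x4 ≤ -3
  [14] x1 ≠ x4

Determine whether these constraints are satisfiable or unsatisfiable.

Unsatisfiable

From constraints 3 and 5: x1 ≥ x3 and x3 ≥ 5, so x1 ≥ 5. From constraint 6: x1 ≤ 4. But 4 < 5, so no value of x1 works.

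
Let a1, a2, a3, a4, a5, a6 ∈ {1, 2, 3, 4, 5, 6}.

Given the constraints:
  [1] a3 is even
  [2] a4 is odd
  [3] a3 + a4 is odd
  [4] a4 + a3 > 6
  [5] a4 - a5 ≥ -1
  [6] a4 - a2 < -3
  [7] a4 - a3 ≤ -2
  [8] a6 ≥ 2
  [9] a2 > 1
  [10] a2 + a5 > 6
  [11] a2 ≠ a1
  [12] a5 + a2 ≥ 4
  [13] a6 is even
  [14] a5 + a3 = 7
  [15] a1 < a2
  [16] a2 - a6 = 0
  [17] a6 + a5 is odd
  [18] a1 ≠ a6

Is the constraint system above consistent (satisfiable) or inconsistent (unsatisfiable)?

Setting (a1, a2, a3, a4, a5, a6) = (2, 6, 6, 1, 1, 6) satisfies everything: constraint 4: a4 + a3 = 7; constraint 5: a4 - a5 = 0; constraint 6: a4 - a2 = -5, and the others follow.

Satisfiable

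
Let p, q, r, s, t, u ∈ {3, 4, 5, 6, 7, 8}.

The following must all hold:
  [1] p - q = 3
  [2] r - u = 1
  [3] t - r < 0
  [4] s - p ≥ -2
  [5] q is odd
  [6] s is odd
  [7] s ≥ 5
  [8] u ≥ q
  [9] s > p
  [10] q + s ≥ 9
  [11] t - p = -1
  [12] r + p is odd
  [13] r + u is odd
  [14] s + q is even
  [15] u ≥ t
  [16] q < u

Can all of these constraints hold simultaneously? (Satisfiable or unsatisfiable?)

Try p = 6, q = 3, r = 7, s = 7, t = 5, u = 6.
Check constraint 1: p - q = 3; constraint 2: r - u = 1; constraint 3: t - r = -2. The remaining constraints are straightforward to verify.

Satisfiable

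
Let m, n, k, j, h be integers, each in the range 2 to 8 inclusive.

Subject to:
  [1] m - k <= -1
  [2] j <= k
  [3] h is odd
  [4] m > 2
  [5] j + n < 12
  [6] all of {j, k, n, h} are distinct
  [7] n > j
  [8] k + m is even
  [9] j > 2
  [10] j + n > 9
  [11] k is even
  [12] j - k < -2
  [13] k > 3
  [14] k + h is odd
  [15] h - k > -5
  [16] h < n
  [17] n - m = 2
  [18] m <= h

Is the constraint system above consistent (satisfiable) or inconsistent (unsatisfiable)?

Satisfiable

Try m = 4, n = 6, k = 8, j = 4, h = 5.
Check constraint 1: m - k = -4; constraint 5: j + n = 10. The remaining constraints are straightforward to verify.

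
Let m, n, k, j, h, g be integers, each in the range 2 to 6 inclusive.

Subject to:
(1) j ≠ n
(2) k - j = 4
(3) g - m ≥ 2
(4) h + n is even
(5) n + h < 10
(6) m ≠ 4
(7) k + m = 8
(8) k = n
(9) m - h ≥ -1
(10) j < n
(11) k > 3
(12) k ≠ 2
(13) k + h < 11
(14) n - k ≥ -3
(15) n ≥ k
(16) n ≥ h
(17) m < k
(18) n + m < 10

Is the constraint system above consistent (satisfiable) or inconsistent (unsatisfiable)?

The assignment m = 2, n = 6, k = 6, j = 2, h = 2, g = 6 works:
  constraint 2 holds since k - j = 4.
  constraint 3 holds since g - m = 4.
  constraint 5 holds since n + h = 8.
The rest check out directly.

Satisfiable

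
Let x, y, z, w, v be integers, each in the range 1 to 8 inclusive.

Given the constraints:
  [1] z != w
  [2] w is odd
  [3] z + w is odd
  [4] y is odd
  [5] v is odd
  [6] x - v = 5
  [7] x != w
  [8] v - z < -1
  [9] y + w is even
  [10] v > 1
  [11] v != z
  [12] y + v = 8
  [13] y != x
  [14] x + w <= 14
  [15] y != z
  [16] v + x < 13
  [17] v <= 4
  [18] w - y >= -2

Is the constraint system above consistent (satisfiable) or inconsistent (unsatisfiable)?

Satisfiable

Try x = 8, y = 5, z = 6, w = 5, v = 3.
Check constraint 6: x - v = 5; constraint 8: v - z = -3. The remaining constraints are straightforward to verify.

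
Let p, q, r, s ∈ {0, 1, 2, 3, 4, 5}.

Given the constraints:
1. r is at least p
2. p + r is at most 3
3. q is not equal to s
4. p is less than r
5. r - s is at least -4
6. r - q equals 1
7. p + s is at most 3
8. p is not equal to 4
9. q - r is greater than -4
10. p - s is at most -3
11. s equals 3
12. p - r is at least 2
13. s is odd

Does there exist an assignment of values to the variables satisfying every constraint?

Unsatisfiable

Constraints 5, 10, and 12 give r − s ≥ -4, s − p ≥ 3, p − r ≥ 2.
Adding all 3 inequalities: the left sides telescope to 0, and the right sides sum to (-4) + 3 + 2 = 1. So 0 ≥ 1, which is false.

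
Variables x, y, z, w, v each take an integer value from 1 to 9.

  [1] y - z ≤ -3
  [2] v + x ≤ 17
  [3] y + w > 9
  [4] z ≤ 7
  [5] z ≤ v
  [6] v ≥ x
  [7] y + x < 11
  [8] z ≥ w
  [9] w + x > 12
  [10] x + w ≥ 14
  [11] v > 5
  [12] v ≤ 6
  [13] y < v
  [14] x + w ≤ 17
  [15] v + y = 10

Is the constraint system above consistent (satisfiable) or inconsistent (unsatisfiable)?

Unsatisfiable

From constraints 6 and 12: x ≤ v ≤ 6. From constraints 4 and 8: w ≤ z ≤ 7. Hence x + w ≤ 13. But constraint 10 requires x + w ≥ 14, and 14 > 13. Contradiction.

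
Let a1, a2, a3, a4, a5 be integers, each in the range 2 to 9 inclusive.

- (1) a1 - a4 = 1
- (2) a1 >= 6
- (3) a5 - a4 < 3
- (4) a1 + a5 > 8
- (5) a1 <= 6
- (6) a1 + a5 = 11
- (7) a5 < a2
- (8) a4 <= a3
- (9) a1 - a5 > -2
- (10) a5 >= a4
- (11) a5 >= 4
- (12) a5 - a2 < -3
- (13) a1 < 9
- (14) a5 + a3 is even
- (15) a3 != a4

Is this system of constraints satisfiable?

Satisfiable

Try a1 = 6, a2 = 9, a3 = 9, a4 = 5, a5 = 5.
Check constraint 1: a1 - a4 = 1; constraint 3: a5 - a4 = 0; constraint 4: a1 + a5 = 11. The remaining constraints are straightforward to verify.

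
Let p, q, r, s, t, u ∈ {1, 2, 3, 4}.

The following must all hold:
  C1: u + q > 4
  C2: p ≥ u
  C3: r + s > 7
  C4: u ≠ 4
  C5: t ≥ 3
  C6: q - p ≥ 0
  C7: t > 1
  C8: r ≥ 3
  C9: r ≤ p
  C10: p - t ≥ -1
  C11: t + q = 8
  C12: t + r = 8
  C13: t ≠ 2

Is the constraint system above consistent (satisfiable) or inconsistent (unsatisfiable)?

Satisfiable

One satisfying assignment is p = 4, q = 4, r = 4, s = 4, t = 4, u = 1.
For the less obvious constraints — constraint 1: u + q = 5; constraint 3: r + s = 8 — and the others hold by inspection.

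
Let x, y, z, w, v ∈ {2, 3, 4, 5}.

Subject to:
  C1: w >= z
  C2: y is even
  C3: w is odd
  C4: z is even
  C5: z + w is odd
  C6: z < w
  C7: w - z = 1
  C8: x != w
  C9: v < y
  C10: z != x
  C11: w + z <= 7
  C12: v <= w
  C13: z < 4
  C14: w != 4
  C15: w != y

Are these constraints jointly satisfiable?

Satisfiable

Try x = 4, y = 4, z = 2, w = 3, v = 2.
Check constraint 2: y = 4 is even; constraint 7: w - z = 1; constraint 11: w + z = 5. The remaining constraints are straightforward to verify.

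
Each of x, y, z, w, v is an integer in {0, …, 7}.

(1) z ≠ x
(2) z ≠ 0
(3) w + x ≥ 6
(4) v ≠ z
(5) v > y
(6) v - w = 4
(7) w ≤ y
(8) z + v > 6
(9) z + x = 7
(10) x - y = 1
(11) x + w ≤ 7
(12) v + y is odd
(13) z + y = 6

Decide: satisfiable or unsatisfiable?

Take x = 4, y = 3, z = 3, w = 2, v = 6. Then constraint 3: w + x = 6; constraint 6: v - w = 4; constraint 8: z + v = 9, and every other listed constraint is also met.

Satisfiable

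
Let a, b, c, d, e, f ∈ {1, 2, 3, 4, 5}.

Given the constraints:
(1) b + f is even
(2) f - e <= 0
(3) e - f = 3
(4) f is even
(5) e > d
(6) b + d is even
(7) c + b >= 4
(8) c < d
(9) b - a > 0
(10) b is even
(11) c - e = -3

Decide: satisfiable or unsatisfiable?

One satisfying assignment is a = 2, b = 4, c = 2, d = 4, e = 5, f = 2.
For the less obvious constraints — constraint 2: f - e = -3; constraint 3: e - f = 3; constraint 7: c + b = 6 — and the others hold by inspection.

Satisfiable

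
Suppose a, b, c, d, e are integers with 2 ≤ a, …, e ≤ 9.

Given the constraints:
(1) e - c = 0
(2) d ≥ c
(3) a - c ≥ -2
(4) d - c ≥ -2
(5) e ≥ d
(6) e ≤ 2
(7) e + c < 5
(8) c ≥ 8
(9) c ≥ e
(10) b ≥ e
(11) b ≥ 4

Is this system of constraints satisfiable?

Unsatisfiable

From constraints 2 and 8: d ≥ c and c ≥ 8, so d ≥ 8. From constraints 5 and 6: d ≤ e and e ≤ 2, so d ≤ 2. But 2 < 8, so no value of d works.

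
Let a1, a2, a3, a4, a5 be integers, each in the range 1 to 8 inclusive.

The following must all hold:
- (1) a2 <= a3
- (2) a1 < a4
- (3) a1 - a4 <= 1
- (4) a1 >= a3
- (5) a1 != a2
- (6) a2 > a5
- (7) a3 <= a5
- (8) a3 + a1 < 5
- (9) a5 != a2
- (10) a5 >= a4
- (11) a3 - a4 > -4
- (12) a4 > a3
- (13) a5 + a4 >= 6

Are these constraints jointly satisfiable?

Unsatisfiable

Constraints 1, 6, 10, and 12 give a4 ≤ a5, a5 < a2, a2 ≤ a3, a3 < a4. Chaining: a4 ≤ a5 < a2 ≤ a3 < a4, which forces a4 < a4 — impossible.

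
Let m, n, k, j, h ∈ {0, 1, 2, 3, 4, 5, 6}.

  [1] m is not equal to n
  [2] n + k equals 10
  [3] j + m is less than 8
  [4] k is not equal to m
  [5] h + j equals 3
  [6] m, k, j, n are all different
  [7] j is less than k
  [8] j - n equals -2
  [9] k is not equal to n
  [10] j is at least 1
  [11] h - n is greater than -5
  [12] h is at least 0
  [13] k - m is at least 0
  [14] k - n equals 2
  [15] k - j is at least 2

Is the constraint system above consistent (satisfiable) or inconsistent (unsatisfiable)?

One satisfying assignment is m = 5, n = 4, k = 6, j = 2, h = 1.
For the less obvious constraints — constraint 2: n + k = 10; constraint 3: j + m = 7; constraint 5: h + j = 3 — and the others hold by inspection.

Satisfiable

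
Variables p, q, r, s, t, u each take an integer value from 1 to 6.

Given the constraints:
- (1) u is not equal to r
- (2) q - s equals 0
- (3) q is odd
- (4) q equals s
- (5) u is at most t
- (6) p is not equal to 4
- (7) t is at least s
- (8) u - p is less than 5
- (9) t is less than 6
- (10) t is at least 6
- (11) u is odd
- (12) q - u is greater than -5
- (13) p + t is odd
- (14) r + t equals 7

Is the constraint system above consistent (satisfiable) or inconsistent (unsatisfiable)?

From constraint 10: t ≥ 6. From constraint 9: t ≤ 5. But 5 < 6, so no value of t works.

Unsatisfiable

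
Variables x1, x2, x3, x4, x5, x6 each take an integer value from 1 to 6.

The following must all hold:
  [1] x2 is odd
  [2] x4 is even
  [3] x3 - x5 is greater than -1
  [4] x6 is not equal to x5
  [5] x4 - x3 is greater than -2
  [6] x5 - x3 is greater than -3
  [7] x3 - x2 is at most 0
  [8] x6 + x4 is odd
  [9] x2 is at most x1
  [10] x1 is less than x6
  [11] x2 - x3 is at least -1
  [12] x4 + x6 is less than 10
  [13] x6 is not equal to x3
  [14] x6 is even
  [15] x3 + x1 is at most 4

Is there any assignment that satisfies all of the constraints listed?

Constraint 14 makes x6 even and constraint 2 makes x4 even, so x6 + x4 must be even. Constraint 8 says x6 + x4 is odd — contradiction.

Unsatisfiable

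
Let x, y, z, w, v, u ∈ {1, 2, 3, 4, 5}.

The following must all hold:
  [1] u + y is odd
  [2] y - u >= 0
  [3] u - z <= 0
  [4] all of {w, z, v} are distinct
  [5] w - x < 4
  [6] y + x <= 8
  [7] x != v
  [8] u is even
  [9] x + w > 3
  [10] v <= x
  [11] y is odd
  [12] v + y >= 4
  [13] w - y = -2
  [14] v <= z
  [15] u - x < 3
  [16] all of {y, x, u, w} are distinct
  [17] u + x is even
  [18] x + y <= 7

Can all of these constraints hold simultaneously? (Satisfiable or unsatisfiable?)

Take x = 2, y = 5, z = 5, w = 3, v = 1, u = 4. Then constraint 2: y - u = 1; constraint 3: u - z = -1, and every other listed constraint is also met.

Satisfiable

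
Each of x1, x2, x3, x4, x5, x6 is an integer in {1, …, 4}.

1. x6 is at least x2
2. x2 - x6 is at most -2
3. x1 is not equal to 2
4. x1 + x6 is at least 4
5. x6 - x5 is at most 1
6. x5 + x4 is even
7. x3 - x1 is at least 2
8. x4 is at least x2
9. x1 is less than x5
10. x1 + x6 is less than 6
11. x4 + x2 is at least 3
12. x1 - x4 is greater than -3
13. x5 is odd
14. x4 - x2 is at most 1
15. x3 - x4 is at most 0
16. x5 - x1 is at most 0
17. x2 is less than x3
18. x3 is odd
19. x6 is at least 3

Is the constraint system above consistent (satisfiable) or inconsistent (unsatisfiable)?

Unsatisfiable

Constraints 2, 5, 7, 14, 15, and 16 give x2 − x4 ≥ -1, x4 − x3 ≥ 0, x3 − x1 ≥ 2, x1 − x5 ≥ 0, x5 − x6 ≥ -1, x6 − x2 ≥ 2.
Adding all 6 inequalities: the left sides telescope to 0, and the right sides sum to (-1) + 0 + 2 + 0 + (-1) + 2 = 2. So 0 ≥ 2, which is false.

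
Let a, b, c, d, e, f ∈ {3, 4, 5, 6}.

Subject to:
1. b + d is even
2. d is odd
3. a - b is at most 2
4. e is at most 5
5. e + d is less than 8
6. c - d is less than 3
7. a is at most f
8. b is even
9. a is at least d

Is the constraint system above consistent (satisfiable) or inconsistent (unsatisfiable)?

Constraint 8 makes b even and constraint 2 makes d odd, so b + d must be odd. Constraint 1 says b + d is even — contradiction.

Unsatisfiable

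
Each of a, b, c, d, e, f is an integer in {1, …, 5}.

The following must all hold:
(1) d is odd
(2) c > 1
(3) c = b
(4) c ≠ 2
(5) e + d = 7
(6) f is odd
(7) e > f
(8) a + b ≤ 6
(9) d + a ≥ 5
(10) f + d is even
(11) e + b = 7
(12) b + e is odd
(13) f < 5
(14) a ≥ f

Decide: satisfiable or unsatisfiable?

Satisfiable

One satisfying assignment is a = 3, b = 3, c = 3, d = 3, e = 4, f = 3.
For the less obvious constraints — constraint 5: e + d = 7; constraint 8: a + b = 6 — and the others hold by inspection.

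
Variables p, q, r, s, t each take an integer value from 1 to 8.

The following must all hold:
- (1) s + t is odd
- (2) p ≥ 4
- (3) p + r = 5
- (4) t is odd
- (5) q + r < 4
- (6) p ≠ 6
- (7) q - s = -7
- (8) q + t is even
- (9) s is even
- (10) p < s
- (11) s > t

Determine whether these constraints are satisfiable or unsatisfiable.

The assignment p = 4, q = 1, r = 1, s = 8, t = 1 works:
  constraint 3 holds since p + r = 5.
  constraint 5 holds since q + r = 2.
The rest check out directly.

Satisfiable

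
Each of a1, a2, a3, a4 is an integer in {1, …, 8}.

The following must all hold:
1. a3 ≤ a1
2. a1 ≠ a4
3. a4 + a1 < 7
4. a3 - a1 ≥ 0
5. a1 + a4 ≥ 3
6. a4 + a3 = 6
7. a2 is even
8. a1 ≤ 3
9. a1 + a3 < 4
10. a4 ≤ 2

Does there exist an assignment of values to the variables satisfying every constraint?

Unsatisfiable

From constraint 10: a4 ≤ 2. From constraints 1 and 8: a3 ≤ a1 ≤ 3. Hence a4 + a3 ≤ 5. But constraint 6 requires a4 + a3 = 6, and 6 > 5. Contradiction.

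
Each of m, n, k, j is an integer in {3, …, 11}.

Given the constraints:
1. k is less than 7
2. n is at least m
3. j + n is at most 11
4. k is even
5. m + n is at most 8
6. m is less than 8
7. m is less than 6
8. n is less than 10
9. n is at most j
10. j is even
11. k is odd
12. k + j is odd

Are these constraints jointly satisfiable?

Unsatisfiable

Constraint 4 makes k even and constraint 10 makes j even, so k + j must be even. Constraint 12 says k + j is odd — contradiction.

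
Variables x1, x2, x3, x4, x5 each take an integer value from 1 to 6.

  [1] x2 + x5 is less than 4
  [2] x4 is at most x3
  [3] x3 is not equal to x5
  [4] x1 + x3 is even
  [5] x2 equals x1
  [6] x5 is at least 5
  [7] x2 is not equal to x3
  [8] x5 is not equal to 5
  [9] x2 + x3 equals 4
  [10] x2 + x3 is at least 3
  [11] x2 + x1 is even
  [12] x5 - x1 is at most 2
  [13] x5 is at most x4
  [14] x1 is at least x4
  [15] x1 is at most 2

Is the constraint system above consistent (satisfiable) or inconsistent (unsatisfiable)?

Unsatisfiable

From constraints 6 and 13: x4 ≥ x5 and x5 ≥ 5, so x4 ≥ 5. From constraints 14 and 15: x4 ≤ x1 and x1 ≤ 2, so x4 ≤ 2. But 2 < 5, so no value of x4 works.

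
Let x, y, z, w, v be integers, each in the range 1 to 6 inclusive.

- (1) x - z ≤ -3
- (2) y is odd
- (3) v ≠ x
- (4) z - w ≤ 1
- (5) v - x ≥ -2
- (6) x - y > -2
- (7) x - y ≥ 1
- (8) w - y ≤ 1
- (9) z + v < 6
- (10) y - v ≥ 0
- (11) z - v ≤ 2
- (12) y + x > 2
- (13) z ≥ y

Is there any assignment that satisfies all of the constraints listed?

Constraints 1, 7, 10, and 11 give x − y ≥ 1, y − v ≥ 0, v − z ≥ -2, z − x ≥ 3.
Adding all 4 inequalities: the left sides telescope to 0, and the right sides sum to 1 + 0 + (-2) + 3 = 2. So 0 ≥ 2, which is false.

Unsatisfiable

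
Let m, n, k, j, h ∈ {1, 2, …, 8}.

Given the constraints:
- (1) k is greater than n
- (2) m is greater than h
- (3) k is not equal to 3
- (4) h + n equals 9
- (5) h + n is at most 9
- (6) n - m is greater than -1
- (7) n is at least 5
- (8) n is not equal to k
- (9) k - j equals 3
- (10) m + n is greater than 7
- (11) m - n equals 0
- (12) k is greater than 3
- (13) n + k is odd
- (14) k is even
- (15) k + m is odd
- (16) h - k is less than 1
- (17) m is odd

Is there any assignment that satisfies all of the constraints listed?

Satisfiable

Setting (m, n, k, j, h) = (5, 5, 6, 3, 4) satisfies everything: constraint 4: h + n = 9; constraint 5: h + n = 9; constraint 6: n - m = 0, and the others follow.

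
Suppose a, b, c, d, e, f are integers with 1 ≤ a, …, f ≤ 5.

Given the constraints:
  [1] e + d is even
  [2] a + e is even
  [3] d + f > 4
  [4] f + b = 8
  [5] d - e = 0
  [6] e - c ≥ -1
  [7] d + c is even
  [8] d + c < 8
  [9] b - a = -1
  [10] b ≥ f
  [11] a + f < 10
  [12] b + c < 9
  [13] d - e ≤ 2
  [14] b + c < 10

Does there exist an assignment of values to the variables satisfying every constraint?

Satisfiable

Take a = 5, b = 4, c = 3, d = 3, e = 3, f = 4. Then constraint 3: d + f = 7; constraint 4: f + b = 8, and every other listed constraint is also met.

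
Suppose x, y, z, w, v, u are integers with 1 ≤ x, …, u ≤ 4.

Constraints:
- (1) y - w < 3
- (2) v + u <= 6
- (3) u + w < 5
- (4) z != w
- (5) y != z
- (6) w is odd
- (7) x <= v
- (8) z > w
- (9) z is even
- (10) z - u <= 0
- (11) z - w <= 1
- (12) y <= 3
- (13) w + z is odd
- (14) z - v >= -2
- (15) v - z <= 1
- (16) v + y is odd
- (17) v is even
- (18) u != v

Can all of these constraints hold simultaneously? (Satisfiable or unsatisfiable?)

Try x = 2, y = 3, z = 2, w = 1, v = 2, u = 3.
Check constraint 1: y - w = 2; constraint 2: v + u = 5; constraint 3: u + w = 4. The remaining constraints are straightforward to verify.

Satisfiable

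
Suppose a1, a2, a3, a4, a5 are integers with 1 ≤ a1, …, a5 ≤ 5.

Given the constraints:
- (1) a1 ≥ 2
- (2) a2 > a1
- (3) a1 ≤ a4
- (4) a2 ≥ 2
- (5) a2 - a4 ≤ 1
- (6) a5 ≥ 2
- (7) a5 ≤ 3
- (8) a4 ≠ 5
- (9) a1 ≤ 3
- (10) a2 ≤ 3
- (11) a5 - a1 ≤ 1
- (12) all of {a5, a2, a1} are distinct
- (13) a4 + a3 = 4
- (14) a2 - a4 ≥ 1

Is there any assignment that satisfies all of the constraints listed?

Unsatisfiable

Constraints 1, 4, 6, 7, 9, and 10 confine each of a5, a2, a1 to the 2 values {2, 3}.
Constraint 12 requires all 3 of them to be distinct, but only 2 values are available — impossible by the pigeonhole principle.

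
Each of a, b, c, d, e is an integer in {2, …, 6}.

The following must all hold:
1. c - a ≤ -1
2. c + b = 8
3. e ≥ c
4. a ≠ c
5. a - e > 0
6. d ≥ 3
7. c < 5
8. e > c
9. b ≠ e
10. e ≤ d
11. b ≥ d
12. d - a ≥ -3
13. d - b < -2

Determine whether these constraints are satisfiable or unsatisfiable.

Satisfiable

Setting (a, b, c, d, e) = (6, 6, 2, 3, 3) satisfies everything: constraint 1: c - a = -4; constraint 2: c + b = 8; constraint 5: a - e = 3, and the others follow.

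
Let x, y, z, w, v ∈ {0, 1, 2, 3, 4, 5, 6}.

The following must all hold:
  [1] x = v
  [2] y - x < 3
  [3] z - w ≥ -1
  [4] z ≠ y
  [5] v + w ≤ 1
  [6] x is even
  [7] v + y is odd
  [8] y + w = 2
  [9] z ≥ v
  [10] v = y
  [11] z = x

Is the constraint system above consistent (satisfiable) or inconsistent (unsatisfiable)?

Unsatisfiable

From constraints 1, 10, and 11, z = x = v = y, so z = y. But constraint 4 says z ≠ y. Contradiction.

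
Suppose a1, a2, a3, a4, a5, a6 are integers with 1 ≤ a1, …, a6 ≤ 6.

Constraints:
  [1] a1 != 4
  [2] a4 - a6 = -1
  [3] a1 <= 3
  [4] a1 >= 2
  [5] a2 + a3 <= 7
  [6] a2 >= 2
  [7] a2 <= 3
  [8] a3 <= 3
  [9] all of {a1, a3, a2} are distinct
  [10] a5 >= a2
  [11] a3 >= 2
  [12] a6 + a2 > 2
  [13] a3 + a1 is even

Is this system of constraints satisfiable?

Constraints 3, 4, 6, 7, 8, and 11 confine each of a1, a3, a2 to the 2 values {2, 3}.
Constraint 9 requires all 3 of them to be distinct, but only 2 values are available — impossible by the pigeonhole principle.

Unsatisfiable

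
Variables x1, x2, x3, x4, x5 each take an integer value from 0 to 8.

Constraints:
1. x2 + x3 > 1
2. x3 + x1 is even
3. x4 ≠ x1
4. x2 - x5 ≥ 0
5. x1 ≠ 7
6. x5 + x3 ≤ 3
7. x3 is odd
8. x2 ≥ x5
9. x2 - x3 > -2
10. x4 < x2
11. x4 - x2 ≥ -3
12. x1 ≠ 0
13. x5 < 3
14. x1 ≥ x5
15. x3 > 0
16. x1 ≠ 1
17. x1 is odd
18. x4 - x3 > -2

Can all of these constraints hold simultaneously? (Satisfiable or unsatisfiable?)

Setting (x1, x2, x3, x4, x5) = (5, 2, 1, 0, 0) satisfies everything: constraint 1: x2 + x3 = 3; constraint 4: x2 - x5 = 2; constraint 6: x5 + x3 = 1, and the others follow.

Satisfiable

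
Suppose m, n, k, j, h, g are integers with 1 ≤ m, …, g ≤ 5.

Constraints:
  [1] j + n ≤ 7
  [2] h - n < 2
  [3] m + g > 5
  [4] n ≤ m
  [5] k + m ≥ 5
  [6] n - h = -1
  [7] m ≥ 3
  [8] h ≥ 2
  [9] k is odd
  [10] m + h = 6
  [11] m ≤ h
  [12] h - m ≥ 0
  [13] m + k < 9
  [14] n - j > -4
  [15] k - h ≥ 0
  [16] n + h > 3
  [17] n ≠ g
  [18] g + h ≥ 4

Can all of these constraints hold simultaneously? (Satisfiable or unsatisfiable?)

Try m = 3, n = 2, k = 5, j = 4, h = 3, g = 4.
Check constraint 1: j + n = 6; constraint 2: h - n = 1; constraint 3: m + g = 7. The remaining constraints are straightforward to verify.

Satisfiable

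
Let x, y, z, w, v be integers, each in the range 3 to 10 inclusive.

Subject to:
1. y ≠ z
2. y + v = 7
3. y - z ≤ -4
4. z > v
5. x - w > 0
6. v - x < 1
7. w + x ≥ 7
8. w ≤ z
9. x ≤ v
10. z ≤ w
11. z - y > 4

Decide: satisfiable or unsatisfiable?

Constraints 4, 5, 9, and 10 give z ≤ w, w < x, x ≤ v, v < z. Chaining: z ≤ w < x ≤ v < z, which forces z < z — impossible.

Unsatisfiable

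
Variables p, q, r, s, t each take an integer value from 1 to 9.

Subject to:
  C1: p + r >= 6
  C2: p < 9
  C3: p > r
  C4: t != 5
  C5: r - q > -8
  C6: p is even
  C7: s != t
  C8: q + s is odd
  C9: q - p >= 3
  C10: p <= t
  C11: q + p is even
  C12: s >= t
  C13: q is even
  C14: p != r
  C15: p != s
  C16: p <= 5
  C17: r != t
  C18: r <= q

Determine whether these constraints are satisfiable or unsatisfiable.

Satisfiable

One satisfying assignment is p = 4, q = 8, r = 2, s = 7, t = 6.
For the less obvious constraints — constraint 1: p + r = 6; constraint 5: r - q = -6 — and the others hold by inspection.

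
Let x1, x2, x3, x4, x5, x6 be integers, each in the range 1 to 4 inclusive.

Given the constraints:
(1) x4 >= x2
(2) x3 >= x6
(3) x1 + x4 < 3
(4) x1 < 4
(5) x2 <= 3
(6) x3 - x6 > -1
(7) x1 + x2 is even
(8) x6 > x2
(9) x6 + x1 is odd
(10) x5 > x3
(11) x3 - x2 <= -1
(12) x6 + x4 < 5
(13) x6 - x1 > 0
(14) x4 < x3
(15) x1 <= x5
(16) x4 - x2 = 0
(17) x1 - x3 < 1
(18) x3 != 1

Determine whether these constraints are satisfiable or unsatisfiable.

Constraints 2, 8, and 11 give x3 < x2, x2 < x6, x6 ≤ x3. Chaining: x3 < x2 < x6 ≤ x3, which forces x3 < x3 — impossible.

Unsatisfiable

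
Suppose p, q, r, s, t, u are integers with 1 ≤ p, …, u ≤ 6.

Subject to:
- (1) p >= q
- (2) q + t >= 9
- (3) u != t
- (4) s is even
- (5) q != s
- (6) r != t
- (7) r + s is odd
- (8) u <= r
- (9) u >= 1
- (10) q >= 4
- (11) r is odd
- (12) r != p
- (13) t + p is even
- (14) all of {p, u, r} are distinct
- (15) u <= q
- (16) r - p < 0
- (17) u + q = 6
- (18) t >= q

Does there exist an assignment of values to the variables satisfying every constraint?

Satisfiable

Try p = 5, q = 5, r = 3, s = 2, t = 5, u = 1.
Check constraint 2: q + t = 10; constraint 16: r - p = -2; constraint 17: u + q = 6. The remaining constraints are straightforward to verify.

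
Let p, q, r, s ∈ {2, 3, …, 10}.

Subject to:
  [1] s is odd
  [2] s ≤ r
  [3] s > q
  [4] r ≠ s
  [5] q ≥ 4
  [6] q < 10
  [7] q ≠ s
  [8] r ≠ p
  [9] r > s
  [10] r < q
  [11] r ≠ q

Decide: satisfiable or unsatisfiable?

Constraints 3, 9, and 10 give q < s, s < r, r < q. Chaining: q < s < r < q, which forces q < q — impossible.

Unsatisfiable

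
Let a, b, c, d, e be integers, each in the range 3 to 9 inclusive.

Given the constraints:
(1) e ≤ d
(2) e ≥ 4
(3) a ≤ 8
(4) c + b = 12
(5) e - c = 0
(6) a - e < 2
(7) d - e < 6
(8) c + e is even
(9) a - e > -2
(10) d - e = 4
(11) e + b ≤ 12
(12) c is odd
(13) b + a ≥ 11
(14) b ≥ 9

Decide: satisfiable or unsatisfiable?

Unsatisfiable

From constraint 2: e ≥ 4. From constraint 14: b ≥ 9. Hence e + b ≥ 13. But constraint 11 requires e + b ≤ 12, and 12 < 13. Contradiction.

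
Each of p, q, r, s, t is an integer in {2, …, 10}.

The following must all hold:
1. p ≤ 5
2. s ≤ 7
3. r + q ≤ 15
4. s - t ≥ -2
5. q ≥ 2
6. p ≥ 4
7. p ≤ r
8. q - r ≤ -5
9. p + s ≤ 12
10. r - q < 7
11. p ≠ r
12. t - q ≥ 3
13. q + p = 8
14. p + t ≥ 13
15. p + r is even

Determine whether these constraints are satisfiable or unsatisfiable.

Satisfiable

Setting (p, q, r, s, t) = (5, 3, 9, 6, 8) satisfies everything: constraint 3: r + q = 12; constraint 4: s - t = -2, and the others follow.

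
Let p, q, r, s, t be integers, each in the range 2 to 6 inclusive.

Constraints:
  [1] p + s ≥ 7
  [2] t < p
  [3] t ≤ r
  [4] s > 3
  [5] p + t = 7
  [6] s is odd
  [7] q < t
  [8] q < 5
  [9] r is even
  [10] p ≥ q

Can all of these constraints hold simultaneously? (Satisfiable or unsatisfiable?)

The assignment p = 4, q = 2, r = 4, s = 5, t = 3 works:
  constraint 1 holds since p + s = 9.
  constraint 5 holds since p + t = 7.
The rest check out directly.

Satisfiable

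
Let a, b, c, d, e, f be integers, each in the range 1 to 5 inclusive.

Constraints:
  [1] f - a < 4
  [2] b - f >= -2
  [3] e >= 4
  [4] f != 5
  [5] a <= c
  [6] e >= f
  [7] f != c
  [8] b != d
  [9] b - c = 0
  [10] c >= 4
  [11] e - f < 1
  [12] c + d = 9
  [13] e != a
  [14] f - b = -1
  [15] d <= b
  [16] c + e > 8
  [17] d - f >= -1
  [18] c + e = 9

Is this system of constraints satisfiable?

Satisfiable

Take a = 1, b = 5, c = 5, d = 4, e = 4, f = 4. Then constraint 1: f - a = 3; constraint 2: b - f = 1, and every other listed constraint is also met.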